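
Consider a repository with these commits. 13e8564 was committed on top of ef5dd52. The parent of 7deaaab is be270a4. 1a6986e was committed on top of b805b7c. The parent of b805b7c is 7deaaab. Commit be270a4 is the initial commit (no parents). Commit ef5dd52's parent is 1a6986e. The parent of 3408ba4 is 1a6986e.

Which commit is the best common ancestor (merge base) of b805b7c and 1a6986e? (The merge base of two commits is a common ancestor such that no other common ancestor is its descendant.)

b805b7c

Ancestors of b805b7c: {7deaaab, b805b7c, be270a4}.
Ancestors of 1a6986e: {1a6986e, 7deaaab, b805b7c, be270a4}.
Common ancestors: {7deaaab, b805b7c, be270a4}.
Among these, b805b7c is not an ancestor of any other common ancestor — it is the merge base.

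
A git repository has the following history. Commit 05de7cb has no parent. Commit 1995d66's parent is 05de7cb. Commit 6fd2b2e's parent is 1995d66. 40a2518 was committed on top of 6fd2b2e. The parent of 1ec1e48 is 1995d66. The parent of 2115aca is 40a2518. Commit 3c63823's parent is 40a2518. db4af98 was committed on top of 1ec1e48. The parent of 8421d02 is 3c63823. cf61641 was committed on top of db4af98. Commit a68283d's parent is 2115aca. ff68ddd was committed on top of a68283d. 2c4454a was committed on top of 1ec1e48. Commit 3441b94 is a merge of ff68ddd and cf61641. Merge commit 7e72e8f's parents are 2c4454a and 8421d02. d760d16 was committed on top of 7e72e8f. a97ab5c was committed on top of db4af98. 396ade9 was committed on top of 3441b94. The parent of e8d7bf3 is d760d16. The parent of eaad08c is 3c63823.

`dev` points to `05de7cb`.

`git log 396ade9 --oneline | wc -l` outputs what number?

Walking parent pointers from 396ade9: reachable set = {05de7cb, 1995d66, 1ec1e48, 2115aca, 3441b94, 396ade9, 40a2518, 6fd2b2e, a68283d, cf61641, db4af98, ff68ddd}.
That is 12 commits.

12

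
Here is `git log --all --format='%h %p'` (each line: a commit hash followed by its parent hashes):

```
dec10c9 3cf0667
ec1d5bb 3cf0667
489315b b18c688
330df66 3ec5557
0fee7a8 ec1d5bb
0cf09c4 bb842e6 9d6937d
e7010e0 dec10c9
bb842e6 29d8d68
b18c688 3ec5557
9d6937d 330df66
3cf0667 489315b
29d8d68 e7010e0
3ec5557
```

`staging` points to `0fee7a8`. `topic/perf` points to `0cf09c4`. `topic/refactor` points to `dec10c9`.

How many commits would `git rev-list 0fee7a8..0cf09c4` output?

Reachable from 0cf09c4: {0cf09c4, 29d8d68, 330df66, 3cf0667, 3ec5557, 489315b, 9d6937d, b18c688, bb842e6, dec10c9, e7010e0}.
Reachable from 0fee7a8: {0fee7a8, 3cf0667, 3ec5557, 489315b, b18c688, ec1d5bb}.
In 0cf09c4's history but not 0fee7a8's: {0cf09c4, 29d8d68, 330df66, 9d6937d, bb842e6, dec10c9, e7010e0} — 7 commits.

7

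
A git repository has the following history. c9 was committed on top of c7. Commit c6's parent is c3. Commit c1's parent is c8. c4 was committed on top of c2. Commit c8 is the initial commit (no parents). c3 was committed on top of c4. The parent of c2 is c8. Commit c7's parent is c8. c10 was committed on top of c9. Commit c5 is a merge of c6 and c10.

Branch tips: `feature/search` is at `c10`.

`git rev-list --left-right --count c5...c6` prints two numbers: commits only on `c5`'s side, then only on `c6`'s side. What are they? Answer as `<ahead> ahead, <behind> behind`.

Reachable from c5: {c10, c2, c3, c4, c5, c6, c7, c8, c9}.
Reachable from c6: {c2, c3, c4, c6, c8}.
Only in c5's history (ahead): {c10, c5, c7, c9} — 4.
Only in c6's history (behind): {} — 0.

4 ahead, 0 behind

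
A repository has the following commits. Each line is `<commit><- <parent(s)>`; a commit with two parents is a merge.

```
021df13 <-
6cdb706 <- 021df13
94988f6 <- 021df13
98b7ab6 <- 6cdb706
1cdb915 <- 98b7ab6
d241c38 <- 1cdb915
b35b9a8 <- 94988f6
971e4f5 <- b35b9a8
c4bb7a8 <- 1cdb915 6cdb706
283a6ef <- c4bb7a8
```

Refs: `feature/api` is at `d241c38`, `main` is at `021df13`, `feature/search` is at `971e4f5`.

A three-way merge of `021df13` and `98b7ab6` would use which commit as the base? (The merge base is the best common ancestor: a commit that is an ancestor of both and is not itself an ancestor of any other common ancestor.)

021df13

Ancestors of 021df13: {021df13}.
Ancestors of 98b7ab6: {021df13, 6cdb706, 98b7ab6}.
Common ancestors: {021df13}.
The only common ancestor is 021df13, so it is the merge base.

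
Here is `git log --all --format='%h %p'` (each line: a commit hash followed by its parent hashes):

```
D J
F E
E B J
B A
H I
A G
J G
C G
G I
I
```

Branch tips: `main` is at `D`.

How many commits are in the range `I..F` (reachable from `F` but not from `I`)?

Reachable from F: {A, B, E, F, G, I, J}.
Reachable from I: {I}.
In F's history but not I's: {A, B, E, F, G, J} — 6 commits.

6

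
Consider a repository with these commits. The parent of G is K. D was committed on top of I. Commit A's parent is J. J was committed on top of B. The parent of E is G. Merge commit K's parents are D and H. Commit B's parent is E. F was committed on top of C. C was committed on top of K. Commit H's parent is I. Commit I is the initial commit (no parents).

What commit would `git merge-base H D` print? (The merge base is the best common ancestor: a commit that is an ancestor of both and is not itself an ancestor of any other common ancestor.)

Ancestors of H: {H, I}.
Ancestors of D: {D, I}.
Common ancestors: {I}.
The only common ancestor is I, so it is the merge base.

I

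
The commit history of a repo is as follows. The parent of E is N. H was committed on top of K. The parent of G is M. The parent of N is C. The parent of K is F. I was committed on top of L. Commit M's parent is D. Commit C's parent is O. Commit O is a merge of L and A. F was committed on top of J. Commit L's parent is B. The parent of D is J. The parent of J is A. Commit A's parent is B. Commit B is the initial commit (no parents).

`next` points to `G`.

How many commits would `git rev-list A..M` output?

Reachable from M: {A, B, D, J, M}.
Reachable from A: {A, B}.
In M's history but not A's: {D, J, M} — 3 commits.

3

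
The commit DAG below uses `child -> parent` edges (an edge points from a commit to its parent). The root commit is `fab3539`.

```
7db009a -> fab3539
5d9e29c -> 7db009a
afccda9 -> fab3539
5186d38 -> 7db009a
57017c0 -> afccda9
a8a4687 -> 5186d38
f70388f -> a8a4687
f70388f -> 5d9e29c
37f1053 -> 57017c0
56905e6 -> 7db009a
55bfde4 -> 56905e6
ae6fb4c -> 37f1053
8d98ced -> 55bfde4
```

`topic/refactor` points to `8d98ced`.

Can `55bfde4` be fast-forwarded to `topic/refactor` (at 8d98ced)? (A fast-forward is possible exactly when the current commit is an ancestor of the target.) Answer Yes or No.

A fast-forward from 55bfde4 to 8d98ced is possible iff 55bfde4 is an ancestor of 8d98ced.
Ancestors of 8d98ced: {55bfde4, 56905e6, 7db009a, 8d98ced, fab3539}.
55bfde4 is among them, so fast-forward is possible.

Yes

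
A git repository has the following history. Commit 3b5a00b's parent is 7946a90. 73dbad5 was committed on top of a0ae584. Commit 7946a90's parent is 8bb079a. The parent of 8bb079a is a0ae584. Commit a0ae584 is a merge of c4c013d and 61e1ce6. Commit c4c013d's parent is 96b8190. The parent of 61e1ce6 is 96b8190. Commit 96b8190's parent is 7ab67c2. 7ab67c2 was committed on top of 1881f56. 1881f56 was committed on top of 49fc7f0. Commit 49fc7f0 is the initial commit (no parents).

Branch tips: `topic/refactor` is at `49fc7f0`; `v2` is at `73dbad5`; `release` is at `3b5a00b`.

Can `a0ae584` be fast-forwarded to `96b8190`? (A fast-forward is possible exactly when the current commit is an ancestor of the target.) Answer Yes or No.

No

A fast-forward from a0ae584 to 96b8190 is possible iff a0ae584 is an ancestor of 96b8190.
Ancestors of 96b8190: {1881f56, 49fc7f0, 7ab67c2, 96b8190}.
a0ae584 is not among them, so fast-forward is not possible.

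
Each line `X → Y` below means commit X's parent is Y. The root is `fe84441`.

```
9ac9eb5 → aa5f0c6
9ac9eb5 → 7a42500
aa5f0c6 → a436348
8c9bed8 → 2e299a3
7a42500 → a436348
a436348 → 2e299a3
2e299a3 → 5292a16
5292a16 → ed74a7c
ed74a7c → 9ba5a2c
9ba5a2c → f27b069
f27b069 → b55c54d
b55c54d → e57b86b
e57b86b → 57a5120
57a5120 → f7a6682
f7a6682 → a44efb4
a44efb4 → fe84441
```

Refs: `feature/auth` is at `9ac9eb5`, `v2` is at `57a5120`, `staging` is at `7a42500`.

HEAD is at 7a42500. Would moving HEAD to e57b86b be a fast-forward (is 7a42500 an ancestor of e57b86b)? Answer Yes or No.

No

A fast-forward from 7a42500 to e57b86b is possible iff 7a42500 is an ancestor of e57b86b.
Ancestors of e57b86b: {57a5120, a44efb4, e57b86b, f7a6682, fe84441}.
7a42500 is not among them, so fast-forward is not possible.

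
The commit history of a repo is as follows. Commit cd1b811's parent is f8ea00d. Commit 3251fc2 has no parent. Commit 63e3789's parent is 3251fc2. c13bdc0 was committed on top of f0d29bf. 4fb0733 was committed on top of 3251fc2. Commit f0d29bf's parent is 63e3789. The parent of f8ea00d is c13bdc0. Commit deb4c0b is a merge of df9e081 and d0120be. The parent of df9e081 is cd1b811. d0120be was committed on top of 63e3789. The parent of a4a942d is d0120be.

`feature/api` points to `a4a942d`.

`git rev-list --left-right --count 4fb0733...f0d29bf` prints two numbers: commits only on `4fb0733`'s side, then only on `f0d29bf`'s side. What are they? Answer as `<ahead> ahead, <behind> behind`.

Reachable from 4fb0733: {3251fc2, 4fb0733}.
Reachable from f0d29bf: {3251fc2, 63e3789, f0d29bf}.
Only in 4fb0733's history (ahead): {4fb0733} — 1.
Only in f0d29bf's history (behind): {63e3789, f0d29bf} — 2.

1 ahead, 2 behind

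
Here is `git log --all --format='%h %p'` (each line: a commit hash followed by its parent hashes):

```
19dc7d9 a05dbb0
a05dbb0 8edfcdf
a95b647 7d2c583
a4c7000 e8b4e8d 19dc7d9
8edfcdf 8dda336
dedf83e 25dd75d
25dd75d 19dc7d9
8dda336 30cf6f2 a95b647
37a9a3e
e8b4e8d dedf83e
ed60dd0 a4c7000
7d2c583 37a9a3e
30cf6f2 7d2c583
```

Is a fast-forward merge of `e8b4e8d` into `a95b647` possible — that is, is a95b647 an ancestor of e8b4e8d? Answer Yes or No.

A fast-forward from a95b647 to e8b4e8d is possible iff a95b647 is an ancestor of e8b4e8d.
Ancestors of e8b4e8d: {19dc7d9, 25dd75d, 30cf6f2, 37a9a3e, 7d2c583, 8dda336, 8edfcdf, a05dbb0, a95b647, dedf83e, e8b4e8d}.
a95b647 is among them, so fast-forward is possible.

Yes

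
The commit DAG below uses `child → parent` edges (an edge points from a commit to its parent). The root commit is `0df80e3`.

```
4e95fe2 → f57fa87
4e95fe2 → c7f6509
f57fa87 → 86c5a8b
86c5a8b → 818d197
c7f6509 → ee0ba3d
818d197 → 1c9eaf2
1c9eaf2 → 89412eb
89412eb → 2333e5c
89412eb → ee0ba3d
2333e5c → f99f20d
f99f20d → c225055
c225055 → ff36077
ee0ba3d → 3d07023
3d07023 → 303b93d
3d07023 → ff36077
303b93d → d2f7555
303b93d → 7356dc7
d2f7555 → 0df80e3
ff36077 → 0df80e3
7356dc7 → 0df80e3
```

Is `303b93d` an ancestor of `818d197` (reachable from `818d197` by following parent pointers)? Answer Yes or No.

Ancestors of 818d197 (commits reachable by following parents): {0df80e3, 1c9eaf2, 2333e5c, 303b93d, 3d07023, 7356dc7, 818d197, 89412eb, c225055, d2f7555, ee0ba3d, f99f20d, ff36077}.
303b93d is in that set, so it is an ancestor of 818d197.

Yes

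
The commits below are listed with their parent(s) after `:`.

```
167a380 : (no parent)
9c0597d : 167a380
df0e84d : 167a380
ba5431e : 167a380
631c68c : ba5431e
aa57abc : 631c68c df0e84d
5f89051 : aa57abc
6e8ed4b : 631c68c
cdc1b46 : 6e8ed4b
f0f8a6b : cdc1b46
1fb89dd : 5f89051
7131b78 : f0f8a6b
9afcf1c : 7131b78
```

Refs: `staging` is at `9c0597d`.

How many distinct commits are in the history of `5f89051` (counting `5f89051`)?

6

Walking parent pointers from 5f89051: reachable set = {167a380, 5f89051, 631c68c, aa57abc, ba5431e, df0e84d}.
That is 6 commits.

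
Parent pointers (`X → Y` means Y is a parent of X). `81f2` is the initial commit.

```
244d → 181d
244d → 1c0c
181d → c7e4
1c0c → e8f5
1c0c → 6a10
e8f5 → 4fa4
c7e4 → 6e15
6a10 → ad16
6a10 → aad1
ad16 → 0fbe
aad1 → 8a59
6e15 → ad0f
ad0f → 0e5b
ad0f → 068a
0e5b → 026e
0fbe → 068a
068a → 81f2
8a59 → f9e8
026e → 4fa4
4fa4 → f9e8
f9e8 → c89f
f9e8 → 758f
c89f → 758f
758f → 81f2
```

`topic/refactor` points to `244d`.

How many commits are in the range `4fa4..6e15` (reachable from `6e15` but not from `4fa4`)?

Reachable from 6e15: {026e, 068a, 0e5b, 4fa4, 6e15, 758f, 81f2, ad0f, c89f, f9e8}.
Reachable from 4fa4: {4fa4, 758f, 81f2, c89f, f9e8}.
In 6e15's history but not 4fa4's: {026e, 068a, 0e5b, 6e15, ad0f} — 5 commits.

5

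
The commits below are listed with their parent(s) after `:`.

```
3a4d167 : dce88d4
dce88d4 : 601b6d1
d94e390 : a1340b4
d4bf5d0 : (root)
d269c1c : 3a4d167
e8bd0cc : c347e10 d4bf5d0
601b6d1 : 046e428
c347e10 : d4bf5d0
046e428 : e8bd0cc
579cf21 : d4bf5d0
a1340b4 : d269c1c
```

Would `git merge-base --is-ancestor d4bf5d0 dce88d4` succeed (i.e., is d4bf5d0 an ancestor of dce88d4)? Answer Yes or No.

Yes

Ancestors of dce88d4 (commits reachable by following parents): {046e428, 601b6d1, c347e10, d4bf5d0, dce88d4, e8bd0cc}.
d4bf5d0 is in that set, so it is an ancestor of dce88d4.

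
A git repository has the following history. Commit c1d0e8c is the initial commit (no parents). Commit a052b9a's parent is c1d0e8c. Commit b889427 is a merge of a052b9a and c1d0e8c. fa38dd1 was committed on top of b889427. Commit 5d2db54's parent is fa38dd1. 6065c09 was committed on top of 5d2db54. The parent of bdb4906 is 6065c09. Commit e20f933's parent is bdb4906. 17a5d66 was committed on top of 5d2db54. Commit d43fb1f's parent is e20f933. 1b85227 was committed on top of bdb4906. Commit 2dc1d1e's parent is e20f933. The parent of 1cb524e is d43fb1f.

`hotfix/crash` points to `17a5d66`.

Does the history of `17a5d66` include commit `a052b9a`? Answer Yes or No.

Ancestors of 17a5d66 (commits reachable by following parents): {17a5d66, 5d2db54, a052b9a, b889427, c1d0e8c, fa38dd1}.
a052b9a is in that set, so it is an ancestor of 17a5d66.

Yes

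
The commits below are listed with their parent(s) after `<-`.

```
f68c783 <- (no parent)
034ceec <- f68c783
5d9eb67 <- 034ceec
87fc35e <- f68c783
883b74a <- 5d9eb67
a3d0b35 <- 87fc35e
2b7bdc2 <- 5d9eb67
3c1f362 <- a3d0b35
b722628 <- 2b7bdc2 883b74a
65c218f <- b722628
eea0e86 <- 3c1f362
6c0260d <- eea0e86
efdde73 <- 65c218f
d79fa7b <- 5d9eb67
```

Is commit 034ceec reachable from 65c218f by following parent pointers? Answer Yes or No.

Ancestors of 65c218f (commits reachable by following parents): {034ceec, 2b7bdc2, 5d9eb67, 65c218f, 883b74a, b722628, f68c783}.
034ceec is in that set, so it is an ancestor of 65c218f.

Yes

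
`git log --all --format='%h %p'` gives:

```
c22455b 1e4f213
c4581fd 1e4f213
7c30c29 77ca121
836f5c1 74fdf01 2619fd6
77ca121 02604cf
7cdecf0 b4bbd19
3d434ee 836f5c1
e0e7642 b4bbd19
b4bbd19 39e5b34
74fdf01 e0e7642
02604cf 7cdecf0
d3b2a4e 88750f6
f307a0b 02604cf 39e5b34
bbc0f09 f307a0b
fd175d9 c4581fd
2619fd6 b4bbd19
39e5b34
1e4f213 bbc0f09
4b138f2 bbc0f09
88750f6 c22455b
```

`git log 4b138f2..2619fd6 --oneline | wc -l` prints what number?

1

Reachable from 2619fd6: {2619fd6, 39e5b34, b4bbd19}.
Reachable from 4b138f2: {02604cf, 39e5b34, 4b138f2, 7cdecf0, b4bbd19, bbc0f09, f307a0b}.
In 2619fd6's history but not 4b138f2's: {2619fd6} — 1 commit.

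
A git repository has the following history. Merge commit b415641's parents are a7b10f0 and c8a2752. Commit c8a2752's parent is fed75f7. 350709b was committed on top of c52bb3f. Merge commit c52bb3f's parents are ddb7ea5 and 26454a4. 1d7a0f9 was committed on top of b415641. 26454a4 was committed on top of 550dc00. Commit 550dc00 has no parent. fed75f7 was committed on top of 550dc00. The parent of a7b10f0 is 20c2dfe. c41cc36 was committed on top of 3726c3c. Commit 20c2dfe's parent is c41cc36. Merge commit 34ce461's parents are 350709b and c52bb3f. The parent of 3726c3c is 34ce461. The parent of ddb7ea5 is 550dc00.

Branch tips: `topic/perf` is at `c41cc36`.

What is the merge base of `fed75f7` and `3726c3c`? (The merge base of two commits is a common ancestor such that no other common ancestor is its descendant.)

Ancestors of fed75f7: {550dc00, fed75f7}.
Ancestors of 3726c3c: {26454a4, 34ce461, 350709b, 3726c3c, 550dc00, c52bb3f, ddb7ea5}.
Common ancestors: {550dc00}.
The only common ancestor is 550dc00, so it is the merge base.

550dc00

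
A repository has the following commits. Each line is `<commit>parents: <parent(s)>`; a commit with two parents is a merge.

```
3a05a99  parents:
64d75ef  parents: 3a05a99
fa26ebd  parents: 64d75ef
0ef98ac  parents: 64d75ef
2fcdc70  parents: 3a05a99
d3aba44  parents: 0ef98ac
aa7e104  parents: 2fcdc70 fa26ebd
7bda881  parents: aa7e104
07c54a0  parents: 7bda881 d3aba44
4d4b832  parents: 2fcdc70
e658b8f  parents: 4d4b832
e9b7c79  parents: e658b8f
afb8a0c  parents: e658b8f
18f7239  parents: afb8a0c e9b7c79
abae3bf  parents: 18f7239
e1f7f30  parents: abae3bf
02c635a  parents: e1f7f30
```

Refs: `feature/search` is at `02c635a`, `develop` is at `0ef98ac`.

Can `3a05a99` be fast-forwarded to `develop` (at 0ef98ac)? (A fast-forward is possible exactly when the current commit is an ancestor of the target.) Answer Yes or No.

A fast-forward from 3a05a99 to 0ef98ac is possible iff 3a05a99 is an ancestor of 0ef98ac.
Ancestors of 0ef98ac: {0ef98ac, 3a05a99, 64d75ef}.
3a05a99 is among them, so fast-forward is possible.

Yes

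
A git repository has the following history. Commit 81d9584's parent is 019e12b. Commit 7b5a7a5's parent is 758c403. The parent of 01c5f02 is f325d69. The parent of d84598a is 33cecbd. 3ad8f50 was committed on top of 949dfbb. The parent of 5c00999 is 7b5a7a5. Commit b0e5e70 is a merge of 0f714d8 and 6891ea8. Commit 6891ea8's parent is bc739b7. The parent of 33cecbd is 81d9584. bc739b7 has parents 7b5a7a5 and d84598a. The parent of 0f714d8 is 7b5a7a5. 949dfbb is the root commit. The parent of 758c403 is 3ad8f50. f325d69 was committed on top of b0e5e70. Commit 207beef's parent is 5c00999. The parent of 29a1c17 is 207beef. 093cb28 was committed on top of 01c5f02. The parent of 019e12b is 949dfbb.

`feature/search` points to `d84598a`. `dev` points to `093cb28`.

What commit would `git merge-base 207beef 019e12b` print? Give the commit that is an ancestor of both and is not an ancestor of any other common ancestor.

Ancestors of 207beef: {207beef, 3ad8f50, 5c00999, 758c403, 7b5a7a5, 949dfbb}.
Ancestors of 019e12b: {019e12b, 949dfbb}.
Common ancestors: {949dfbb}.
The only common ancestor is 949dfbb, so it is the merge base.

949dfbb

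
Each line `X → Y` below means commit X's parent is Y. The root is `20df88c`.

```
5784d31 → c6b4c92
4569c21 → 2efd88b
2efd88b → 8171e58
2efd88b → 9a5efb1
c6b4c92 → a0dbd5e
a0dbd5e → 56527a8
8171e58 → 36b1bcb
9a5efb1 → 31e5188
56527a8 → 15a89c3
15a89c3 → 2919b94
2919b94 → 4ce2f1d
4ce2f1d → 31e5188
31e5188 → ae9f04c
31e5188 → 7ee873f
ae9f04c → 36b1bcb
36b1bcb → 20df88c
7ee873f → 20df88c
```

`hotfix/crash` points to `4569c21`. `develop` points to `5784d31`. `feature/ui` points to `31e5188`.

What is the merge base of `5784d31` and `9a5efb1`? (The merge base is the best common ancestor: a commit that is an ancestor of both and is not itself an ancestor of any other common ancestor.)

Ancestors of 5784d31: {15a89c3, 20df88c, 2919b94, 31e5188, 36b1bcb, 4ce2f1d, 56527a8, 5784d31, 7ee873f, a0dbd5e, ae9f04c, c6b4c92}.
Ancestors of 9a5efb1: {20df88c, 31e5188, 36b1bcb, 7ee873f, 9a5efb1, ae9f04c}.
Common ancestors: {20df88c, 31e5188, 36b1bcb, 7ee873f, ae9f04c}.
Among these, 31e5188 is not an ancestor of any other common ancestor — it is the merge base.

31e5188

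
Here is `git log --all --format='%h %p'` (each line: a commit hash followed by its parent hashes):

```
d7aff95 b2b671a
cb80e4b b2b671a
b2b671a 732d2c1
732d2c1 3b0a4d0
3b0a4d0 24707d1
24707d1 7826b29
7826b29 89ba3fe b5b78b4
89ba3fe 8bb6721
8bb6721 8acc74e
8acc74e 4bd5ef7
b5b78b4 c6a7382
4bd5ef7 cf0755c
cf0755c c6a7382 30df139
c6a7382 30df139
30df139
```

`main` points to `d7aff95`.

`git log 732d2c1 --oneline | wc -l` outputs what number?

12

Walking parent pointers from 732d2c1: reachable set = {24707d1, 30df139, 3b0a4d0, 4bd5ef7, 732d2c1, 7826b29, 89ba3fe, 8acc74e, 8bb6721, b5b78b4, c6a7382, cf0755c}.
That is 12 commits.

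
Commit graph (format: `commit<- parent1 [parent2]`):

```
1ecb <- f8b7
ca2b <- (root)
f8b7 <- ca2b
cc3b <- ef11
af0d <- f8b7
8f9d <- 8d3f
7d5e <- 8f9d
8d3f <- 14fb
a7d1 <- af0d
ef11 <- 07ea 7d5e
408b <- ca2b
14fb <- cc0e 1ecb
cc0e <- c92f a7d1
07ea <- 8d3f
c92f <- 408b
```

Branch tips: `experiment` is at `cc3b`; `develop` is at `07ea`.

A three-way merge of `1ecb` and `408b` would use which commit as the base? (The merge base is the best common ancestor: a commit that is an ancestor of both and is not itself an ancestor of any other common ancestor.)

Ancestors of 1ecb: {1ecb, ca2b, f8b7}.
Ancestors of 408b: {408b, ca2b}.
Common ancestors: {ca2b}.
The only common ancestor is ca2b, so it is the merge base.

ca2b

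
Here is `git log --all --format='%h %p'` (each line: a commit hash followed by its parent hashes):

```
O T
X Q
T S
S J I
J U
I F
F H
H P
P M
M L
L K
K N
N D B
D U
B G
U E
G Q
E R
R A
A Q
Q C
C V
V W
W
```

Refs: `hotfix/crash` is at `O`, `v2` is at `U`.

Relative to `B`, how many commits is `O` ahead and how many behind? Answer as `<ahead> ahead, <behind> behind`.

Reachable from O: {A, B, C, D, E, F, G, H, I, J, K, L, M, N, O, P, Q, R, S, T, U, V, W}.
Reachable from B: {B, C, G, Q, V, W}.
Only in O's history (ahead): {A, D, E, F, H, I, J, K, L, M, N, O, P, R, S, T, U} — 17.
Only in B's history (behind): {} — 0.

17 ahead, 0 behind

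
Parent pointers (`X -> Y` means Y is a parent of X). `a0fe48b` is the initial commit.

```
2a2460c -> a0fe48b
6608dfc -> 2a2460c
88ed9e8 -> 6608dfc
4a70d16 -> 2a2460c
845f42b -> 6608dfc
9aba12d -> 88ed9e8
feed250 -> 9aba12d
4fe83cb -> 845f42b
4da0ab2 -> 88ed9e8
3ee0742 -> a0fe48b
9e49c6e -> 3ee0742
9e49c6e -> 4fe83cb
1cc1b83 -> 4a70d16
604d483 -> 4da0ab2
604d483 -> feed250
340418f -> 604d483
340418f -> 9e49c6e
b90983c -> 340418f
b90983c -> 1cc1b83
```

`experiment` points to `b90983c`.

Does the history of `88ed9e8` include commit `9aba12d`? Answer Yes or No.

Ancestors of 88ed9e8: {2a2460c, 6608dfc, 88ed9e8, a0fe48b}.
9aba12d is not in that set, so it is not an ancestor of 88ed9e8.

No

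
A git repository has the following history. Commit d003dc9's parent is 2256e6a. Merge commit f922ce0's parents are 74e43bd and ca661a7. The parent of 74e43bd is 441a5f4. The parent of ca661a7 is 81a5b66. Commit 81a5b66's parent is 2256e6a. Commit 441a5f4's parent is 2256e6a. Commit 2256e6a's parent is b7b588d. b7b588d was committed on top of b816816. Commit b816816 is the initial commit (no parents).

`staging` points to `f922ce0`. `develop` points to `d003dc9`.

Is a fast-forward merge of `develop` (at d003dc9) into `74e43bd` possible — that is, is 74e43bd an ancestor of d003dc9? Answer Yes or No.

A fast-forward from 74e43bd to d003dc9 is possible iff 74e43bd is an ancestor of d003dc9.
Ancestors of d003dc9: {2256e6a, b7b588d, b816816, d003dc9}.
74e43bd is not among them, so fast-forward is not possible.

No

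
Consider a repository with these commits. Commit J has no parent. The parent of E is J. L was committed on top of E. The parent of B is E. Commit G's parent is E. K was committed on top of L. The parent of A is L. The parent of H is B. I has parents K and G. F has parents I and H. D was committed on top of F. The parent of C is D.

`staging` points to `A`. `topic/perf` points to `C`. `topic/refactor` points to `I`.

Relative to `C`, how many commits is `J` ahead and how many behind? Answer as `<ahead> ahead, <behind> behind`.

Reachable from J: {J}.
Reachable from C: {B, C, D, E, F, G, H, I, J, K, L}.
Only in J's history (ahead): {} — 0.
Only in C's history (behind): {B, C, D, E, F, G, H, I, K, L} — 10.

0 ahead, 10 behind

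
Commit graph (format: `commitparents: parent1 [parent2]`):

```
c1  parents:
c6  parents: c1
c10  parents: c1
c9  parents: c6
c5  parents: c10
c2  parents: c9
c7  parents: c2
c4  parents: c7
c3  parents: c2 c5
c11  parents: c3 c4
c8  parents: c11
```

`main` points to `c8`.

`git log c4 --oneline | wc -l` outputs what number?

6

Walking parent pointers from c4: reachable set = {c1, c2, c4, c6, c7, c9}.
That is 6 commits.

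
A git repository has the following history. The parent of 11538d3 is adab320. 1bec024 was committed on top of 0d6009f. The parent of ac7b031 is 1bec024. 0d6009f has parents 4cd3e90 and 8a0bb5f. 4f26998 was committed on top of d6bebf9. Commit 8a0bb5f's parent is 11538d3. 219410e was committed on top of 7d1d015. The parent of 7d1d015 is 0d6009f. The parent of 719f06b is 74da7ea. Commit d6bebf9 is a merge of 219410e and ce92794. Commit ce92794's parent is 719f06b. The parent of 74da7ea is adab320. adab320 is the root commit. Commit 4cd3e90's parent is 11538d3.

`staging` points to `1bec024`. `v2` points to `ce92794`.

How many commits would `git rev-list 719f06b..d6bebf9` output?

Reachable from d6bebf9: {0d6009f, 11538d3, 219410e, 4cd3e90, 719f06b, 74da7ea, 7d1d015, 8a0bb5f, adab320, ce92794, d6bebf9}.
Reachable from 719f06b: {719f06b, 74da7ea, adab320}.
In d6bebf9's history but not 719f06b's: {0d6009f, 11538d3, 219410e, 4cd3e90, 7d1d015, 8a0bb5f, ce92794, d6bebf9} — 8 commits.

8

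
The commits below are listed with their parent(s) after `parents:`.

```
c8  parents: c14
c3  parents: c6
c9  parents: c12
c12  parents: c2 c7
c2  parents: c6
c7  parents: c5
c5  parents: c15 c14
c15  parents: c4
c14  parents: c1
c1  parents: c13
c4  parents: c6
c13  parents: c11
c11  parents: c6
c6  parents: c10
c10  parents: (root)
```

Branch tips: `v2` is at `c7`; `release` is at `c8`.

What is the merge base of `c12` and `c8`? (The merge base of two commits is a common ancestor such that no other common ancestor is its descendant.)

Ancestors of c12: {c1, c10, c11, c12, c13, c14, c15, c2, c4, c5, c6, c7}.
Ancestors of c8: {c1, c10, c11, c13, c14, c6, c8}.
Common ancestors: {c1, c10, c11, c13, c14, c6}.
Among these, c14 is not an ancestor of any other common ancestor — it is the merge base.

c14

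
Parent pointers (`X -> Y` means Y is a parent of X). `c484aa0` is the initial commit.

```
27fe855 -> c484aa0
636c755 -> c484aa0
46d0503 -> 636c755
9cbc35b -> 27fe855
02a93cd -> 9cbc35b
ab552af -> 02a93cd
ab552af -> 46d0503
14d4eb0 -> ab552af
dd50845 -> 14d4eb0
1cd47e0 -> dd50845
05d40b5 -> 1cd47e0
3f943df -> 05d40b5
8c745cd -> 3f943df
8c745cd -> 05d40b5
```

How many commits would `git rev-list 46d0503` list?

3

Walking parent pointers from 46d0503: reachable set = {46d0503, 636c755, c484aa0}.
That is 3 commits.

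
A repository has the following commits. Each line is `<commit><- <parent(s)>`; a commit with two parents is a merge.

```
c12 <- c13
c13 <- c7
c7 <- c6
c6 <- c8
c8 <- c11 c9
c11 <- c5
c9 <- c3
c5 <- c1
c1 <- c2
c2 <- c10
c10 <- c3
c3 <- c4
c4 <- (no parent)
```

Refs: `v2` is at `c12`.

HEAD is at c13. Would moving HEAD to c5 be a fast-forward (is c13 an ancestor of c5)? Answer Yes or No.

No

A fast-forward from c13 to c5 is possible iff c13 is an ancestor of c5.
Ancestors of c5: {c1, c10, c2, c3, c4, c5}.
c13 is not among them, so fast-forward is not possible.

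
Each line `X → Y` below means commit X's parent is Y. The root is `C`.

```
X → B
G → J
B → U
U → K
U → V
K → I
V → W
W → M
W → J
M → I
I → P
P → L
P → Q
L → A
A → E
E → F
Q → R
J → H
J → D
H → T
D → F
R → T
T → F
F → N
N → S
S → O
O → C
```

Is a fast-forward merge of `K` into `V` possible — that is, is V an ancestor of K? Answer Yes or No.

No

A fast-forward from V to K is possible iff V is an ancestor of K.
Ancestors of K: {A, C, E, F, I, K, L, N, O, P, Q, R, S, T}.
V is not among them, so fast-forward is not possible.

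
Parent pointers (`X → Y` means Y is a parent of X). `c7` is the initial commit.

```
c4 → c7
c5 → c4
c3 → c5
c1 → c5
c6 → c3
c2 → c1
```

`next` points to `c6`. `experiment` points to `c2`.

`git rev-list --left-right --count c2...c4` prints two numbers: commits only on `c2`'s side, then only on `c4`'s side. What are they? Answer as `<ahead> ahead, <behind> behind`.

Reachable from c2: {c1, c2, c4, c5, c7}.
Reachable from c4: {c4, c7}.
Only in c2's history (ahead): {c1, c2, c5} — 3.
Only in c4's history (behind): {} — 0.

3 ahead, 0 behind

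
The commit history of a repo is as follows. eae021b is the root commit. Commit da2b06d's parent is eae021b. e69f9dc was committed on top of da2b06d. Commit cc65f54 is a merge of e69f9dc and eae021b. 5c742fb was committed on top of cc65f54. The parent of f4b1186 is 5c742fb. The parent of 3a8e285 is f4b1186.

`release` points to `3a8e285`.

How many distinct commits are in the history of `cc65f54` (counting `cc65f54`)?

4

Walking parent pointers from cc65f54: reachable set = {cc65f54, da2b06d, e69f9dc, eae021b}.
That is 4 commits.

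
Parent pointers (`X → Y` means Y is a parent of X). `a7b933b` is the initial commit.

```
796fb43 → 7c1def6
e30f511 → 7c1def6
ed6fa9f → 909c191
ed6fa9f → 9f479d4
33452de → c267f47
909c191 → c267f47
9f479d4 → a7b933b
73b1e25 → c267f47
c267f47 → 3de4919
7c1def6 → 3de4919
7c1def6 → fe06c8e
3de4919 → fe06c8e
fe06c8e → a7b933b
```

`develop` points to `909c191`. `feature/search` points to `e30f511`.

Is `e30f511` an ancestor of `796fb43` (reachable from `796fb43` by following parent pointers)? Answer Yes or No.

Ancestors of 796fb43: {3de4919, 796fb43, 7c1def6, a7b933b, fe06c8e}.
e30f511 is not in that set, so it is not an ancestor of 796fb43.

No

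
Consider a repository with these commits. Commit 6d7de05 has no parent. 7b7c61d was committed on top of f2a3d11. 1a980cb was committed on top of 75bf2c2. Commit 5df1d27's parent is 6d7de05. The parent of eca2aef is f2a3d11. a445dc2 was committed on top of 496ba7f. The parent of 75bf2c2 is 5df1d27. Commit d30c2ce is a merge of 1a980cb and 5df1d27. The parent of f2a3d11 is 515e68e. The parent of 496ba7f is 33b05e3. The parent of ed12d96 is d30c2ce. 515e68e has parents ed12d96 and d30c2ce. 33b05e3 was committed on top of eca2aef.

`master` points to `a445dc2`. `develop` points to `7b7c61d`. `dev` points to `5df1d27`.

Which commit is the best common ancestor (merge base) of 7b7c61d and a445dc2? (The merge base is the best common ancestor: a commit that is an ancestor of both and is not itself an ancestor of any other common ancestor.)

f2a3d11

Ancestors of 7b7c61d: {1a980cb, 515e68e, 5df1d27, 6d7de05, 75bf2c2, 7b7c61d, d30c2ce, ed12d96, f2a3d11}.
Ancestors of a445dc2: {1a980cb, 33b05e3, 496ba7f, 515e68e, 5df1d27, 6d7de05, 75bf2c2, a445dc2, d30c2ce, eca2aef, ed12d96, f2a3d11}.
Common ancestors: {1a980cb, 515e68e, 5df1d27, 6d7de05, 75bf2c2, d30c2ce, ed12d96, f2a3d11}.
Among these, f2a3d11 is not an ancestor of any other common ancestor — it is the merge base.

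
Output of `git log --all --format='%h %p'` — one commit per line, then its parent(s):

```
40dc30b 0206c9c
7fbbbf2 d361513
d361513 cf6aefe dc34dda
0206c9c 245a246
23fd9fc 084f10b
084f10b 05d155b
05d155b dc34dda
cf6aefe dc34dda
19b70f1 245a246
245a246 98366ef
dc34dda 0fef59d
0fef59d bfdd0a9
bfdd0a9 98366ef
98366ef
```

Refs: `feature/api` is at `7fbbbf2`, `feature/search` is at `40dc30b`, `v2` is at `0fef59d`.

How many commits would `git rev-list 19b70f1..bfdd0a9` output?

Reachable from bfdd0a9: {98366ef, bfdd0a9}.
Reachable from 19b70f1: {19b70f1, 245a246, 98366ef}.
In bfdd0a9's history but not 19b70f1's: {bfdd0a9} — 1 commit.

1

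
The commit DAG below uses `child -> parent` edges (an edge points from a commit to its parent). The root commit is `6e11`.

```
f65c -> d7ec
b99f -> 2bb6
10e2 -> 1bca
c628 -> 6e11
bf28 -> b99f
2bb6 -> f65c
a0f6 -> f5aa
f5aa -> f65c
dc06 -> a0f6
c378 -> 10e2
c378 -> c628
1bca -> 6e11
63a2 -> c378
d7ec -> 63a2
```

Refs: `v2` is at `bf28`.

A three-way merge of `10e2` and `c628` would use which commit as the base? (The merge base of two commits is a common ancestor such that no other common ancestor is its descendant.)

6e11

Ancestors of 10e2: {10e2, 1bca, 6e11}.
Ancestors of c628: {6e11, c628}.
Common ancestors: {6e11}.
The only common ancestor is 6e11, so it is the merge base.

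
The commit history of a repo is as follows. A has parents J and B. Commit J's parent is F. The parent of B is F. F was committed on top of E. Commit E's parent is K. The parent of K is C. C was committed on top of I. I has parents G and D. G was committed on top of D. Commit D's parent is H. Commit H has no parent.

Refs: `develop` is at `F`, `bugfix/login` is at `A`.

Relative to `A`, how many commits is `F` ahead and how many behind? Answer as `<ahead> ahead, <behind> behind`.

0 ahead, 3 behind

Reachable from F: {C, D, E, F, G, H, I, K}.
Reachable from A: {A, B, C, D, E, F, G, H, I, J, K}.
Only in F's history (ahead): {} — 0.
Only in A's history (behind): {A, B, J} — 3.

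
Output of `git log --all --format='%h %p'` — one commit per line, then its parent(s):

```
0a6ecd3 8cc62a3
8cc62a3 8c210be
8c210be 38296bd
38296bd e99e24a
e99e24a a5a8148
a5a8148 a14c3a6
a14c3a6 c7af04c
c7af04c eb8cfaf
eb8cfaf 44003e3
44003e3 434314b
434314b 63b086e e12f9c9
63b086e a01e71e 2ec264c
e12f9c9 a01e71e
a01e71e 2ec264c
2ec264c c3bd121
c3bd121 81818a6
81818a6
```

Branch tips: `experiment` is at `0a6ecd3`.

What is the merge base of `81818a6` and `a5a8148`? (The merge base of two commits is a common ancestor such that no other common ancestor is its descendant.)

81818a6

Ancestors of 81818a6: {81818a6}.
Ancestors of a5a8148: {2ec264c, 434314b, 44003e3, 63b086e, 81818a6, a01e71e, a14c3a6, a5a8148, c3bd121, c7af04c, e12f9c9, eb8cfaf}.
Common ancestors: {81818a6}.
The only common ancestor is 81818a6, so it is the merge base.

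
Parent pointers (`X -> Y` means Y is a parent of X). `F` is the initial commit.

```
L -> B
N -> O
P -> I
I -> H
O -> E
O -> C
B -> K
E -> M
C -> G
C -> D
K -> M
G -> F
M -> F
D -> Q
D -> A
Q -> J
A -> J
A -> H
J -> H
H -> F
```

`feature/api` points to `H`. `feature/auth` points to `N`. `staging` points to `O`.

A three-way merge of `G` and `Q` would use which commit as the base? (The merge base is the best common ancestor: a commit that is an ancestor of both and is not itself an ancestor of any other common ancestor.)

F

Ancestors of G: {F, G}.
Ancestors of Q: {F, H, J, Q}.
Common ancestors: {F}.
The only common ancestor is F, so it is the merge base.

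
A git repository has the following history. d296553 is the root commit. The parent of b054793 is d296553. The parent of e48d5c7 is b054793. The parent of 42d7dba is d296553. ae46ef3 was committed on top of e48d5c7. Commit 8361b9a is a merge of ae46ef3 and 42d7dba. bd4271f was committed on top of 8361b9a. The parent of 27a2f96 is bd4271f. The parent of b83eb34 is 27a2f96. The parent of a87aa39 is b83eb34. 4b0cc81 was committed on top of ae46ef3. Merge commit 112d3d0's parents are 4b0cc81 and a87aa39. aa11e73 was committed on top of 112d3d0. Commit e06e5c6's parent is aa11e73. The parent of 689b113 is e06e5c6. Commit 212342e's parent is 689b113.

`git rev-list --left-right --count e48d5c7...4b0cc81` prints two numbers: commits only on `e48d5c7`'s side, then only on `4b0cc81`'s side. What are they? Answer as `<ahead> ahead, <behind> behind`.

Reachable from e48d5c7: {b054793, d296553, e48d5c7}.
Reachable from 4b0cc81: {4b0cc81, ae46ef3, b054793, d296553, e48d5c7}.
Only in e48d5c7's history (ahead): {} — 0.
Only in 4b0cc81's history (behind): {4b0cc81, ae46ef3} — 2.

0 ahead, 2 behind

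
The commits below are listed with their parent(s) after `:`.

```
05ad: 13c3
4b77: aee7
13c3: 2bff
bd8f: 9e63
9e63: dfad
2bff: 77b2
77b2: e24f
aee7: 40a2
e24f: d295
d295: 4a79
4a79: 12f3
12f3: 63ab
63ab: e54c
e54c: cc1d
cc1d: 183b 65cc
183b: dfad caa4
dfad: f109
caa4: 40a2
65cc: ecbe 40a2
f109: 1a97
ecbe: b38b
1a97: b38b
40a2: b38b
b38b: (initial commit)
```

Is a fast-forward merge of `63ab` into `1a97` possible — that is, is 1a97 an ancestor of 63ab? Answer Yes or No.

Yes

A fast-forward from 1a97 to 63ab is possible iff 1a97 is an ancestor of 63ab.
Ancestors of 63ab: {183b, 1a97, 40a2, 63ab, 65cc, b38b, caa4, cc1d, dfad, e54c, ecbe, f109}.
1a97 is among them, so fast-forward is possible.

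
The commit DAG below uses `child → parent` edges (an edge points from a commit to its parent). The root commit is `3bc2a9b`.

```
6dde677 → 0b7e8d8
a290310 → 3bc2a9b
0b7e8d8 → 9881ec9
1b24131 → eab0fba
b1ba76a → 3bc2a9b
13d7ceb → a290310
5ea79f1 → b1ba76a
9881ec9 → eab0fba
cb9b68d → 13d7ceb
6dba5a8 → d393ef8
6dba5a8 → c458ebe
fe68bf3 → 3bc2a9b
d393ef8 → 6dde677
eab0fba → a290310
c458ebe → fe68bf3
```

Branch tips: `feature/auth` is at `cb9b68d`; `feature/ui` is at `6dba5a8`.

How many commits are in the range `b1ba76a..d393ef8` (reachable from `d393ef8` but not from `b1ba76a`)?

6

Reachable from d393ef8: {0b7e8d8, 3bc2a9b, 6dde677, 9881ec9, a290310, d393ef8, eab0fba}.
Reachable from b1ba76a: {3bc2a9b, b1ba76a}.
In d393ef8's history but not b1ba76a's: {0b7e8d8, 6dde677, 9881ec9, a290310, d393ef8, eab0fba} — 6 commits.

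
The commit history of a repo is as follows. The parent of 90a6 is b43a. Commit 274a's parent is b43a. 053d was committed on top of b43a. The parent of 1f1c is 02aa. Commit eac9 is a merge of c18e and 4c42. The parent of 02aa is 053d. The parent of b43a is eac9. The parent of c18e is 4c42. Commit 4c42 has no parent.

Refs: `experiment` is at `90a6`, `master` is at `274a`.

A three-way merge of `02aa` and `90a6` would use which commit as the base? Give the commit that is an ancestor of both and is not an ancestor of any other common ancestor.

Ancestors of 02aa: {02aa, 053d, 4c42, b43a, c18e, eac9}.
Ancestors of 90a6: {4c42, 90a6, b43a, c18e, eac9}.
Common ancestors: {4c42, b43a, c18e, eac9}.
Among these, b43a is not an ancestor of any other common ancestor — it is the merge base.

b43a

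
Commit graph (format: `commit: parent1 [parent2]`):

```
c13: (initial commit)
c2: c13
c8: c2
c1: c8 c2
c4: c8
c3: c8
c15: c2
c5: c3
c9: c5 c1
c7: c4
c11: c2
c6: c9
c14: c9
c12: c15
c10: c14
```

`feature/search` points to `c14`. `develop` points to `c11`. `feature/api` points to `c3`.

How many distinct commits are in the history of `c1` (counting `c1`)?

4

Walking parent pointers from c1: reachable set = {c1, c13, c2, c8}.
That is 4 commits.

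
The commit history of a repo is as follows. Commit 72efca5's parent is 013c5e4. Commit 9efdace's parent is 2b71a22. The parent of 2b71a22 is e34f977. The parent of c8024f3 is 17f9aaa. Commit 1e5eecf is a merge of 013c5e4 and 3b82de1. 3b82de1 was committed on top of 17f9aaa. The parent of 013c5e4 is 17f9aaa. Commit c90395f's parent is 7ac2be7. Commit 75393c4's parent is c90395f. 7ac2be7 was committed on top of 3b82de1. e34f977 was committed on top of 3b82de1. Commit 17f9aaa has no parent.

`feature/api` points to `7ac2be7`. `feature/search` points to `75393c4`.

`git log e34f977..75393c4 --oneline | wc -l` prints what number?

3

Reachable from 75393c4: {17f9aaa, 3b82de1, 75393c4, 7ac2be7, c90395f}.
Reachable from e34f977: {17f9aaa, 3b82de1, e34f977}.
In 75393c4's history but not e34f977's: {75393c4, 7ac2be7, c90395f} — 3 commits.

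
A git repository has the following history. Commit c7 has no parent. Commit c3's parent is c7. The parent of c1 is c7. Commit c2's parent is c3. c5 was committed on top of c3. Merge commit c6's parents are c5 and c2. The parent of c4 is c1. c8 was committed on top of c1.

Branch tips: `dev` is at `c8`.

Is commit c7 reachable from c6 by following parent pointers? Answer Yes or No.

Yes

Ancestors of c6 (commits reachable by following parents): {c2, c3, c5, c6, c7}.
c7 is in that set, so it is an ancestor of c6.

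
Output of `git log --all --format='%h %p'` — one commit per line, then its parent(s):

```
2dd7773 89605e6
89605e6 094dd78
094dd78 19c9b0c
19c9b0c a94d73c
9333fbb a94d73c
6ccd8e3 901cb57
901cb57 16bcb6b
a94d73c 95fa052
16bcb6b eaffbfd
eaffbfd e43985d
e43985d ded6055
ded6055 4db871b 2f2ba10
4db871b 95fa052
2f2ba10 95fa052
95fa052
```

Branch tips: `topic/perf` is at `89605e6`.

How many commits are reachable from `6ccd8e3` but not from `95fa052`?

Reachable from 6ccd8e3: {16bcb6b, 2f2ba10, 4db871b, 6ccd8e3, 901cb57, 95fa052, ded6055, e43985d, eaffbfd}.
Reachable from 95fa052: {95fa052}.
In 6ccd8e3's history but not 95fa052's: {16bcb6b, 2f2ba10, 4db871b, 6ccd8e3, 901cb57, ded6055, e43985d, eaffbfd} — 8 commits.

8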